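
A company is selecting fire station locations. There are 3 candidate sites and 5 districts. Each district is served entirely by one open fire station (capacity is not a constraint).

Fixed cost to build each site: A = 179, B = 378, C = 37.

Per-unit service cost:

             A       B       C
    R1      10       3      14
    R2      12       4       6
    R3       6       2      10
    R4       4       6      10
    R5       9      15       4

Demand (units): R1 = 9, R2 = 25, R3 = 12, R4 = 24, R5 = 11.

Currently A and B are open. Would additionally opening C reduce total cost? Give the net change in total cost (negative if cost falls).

Yes — net change −18 (cost falls by 18).

Current service cost with {A, B}: 346.
Adding C: each district re-picks its cheapest; new service cost 291, saving 55.
Extra fixed cost: 37. Net change = 37 − 55 = -18.
(Totals: 903 → 885.)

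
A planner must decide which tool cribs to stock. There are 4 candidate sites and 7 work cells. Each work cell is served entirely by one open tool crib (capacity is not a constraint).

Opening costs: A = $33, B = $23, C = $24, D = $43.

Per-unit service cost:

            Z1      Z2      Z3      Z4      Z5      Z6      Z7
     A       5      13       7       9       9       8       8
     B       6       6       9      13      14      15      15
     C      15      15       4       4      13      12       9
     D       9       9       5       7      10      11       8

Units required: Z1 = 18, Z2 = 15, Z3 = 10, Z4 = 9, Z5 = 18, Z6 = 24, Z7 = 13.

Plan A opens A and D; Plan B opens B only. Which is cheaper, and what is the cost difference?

Plan A: {A, D}: Z1→A 5·18=90, Z2→D 9·15=135, Z3→D 5·10=50, Z4→D 7·9=63, Z5→A 9·18=162, Z6→A 8·24=192, Z7→A 8·13=104. Service 796; fixed 76; total 872.
Plan B: {B}: Z1→B 6·18=108, Z2→B 6·15=90, Z3→B 9·10=90, Z4→B 13·9=117, Z5→B 14·18=252, Z6→B 15·24=360, Z7→B 15·13=195. Service 1212; fixed 23; total 1235.
Difference: |872 − 1235| = 363.

Plan A is cheaper by 363.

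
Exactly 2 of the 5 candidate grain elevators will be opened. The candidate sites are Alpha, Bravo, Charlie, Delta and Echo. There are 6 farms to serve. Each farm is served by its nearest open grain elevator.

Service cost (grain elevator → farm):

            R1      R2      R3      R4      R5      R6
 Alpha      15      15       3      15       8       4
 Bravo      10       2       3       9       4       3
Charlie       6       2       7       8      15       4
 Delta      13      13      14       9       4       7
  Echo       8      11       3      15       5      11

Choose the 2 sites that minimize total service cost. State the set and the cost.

Choose Bravo and Charlie; total service cost 26.

With exactly 2 open, each farm uses its cheapest among the chosen.
{Bravo, Charlie}: R1→Charlie 6, R2→Bravo 2, R3→Bravo 3, R4→Charlie 8, R5→Bravo 4, R6→Bravo 3. Service cost 26.
{Charlie, Echo}: service cost 28
{Bravo, Echo}: service cost 29
Among all 10 size-2 choices, {Bravo, Charlie} is lowest.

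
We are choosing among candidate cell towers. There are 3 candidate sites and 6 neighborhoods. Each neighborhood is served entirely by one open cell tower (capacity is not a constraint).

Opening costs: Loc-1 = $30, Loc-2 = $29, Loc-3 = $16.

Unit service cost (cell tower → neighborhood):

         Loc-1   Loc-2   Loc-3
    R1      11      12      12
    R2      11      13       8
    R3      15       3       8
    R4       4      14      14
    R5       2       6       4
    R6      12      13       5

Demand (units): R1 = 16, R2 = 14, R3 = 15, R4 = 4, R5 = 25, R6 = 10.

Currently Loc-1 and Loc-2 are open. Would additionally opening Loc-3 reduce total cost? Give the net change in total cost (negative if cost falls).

Current service cost with {Loc-1, Loc-2}: 561.
Adding Loc-3: each neighborhood re-picks its cheapest; new service cost 449, saving 112.
Extra fixed cost: 16. Net change = 16 − 112 = -96.
(Totals: 620 → 524.)

Yes — net change −96 (cost falls by 96).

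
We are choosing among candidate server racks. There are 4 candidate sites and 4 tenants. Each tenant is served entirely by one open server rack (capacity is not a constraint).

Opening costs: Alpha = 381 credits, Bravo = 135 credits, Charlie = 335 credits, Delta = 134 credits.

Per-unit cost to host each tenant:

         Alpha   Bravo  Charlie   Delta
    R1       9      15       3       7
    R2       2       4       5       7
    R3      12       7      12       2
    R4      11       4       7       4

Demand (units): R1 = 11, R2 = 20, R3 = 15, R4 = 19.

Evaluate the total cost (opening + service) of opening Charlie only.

Each tenant is assigned to its cheapest site among the open ones.
{Charlie}: R1→Charlie 3·11=33, R2→Charlie 5·20=100, R3→Charlie 12·15=180, R4→Charlie 7·19=133. Service 446; fixed 335; total 781.

Total cost: 781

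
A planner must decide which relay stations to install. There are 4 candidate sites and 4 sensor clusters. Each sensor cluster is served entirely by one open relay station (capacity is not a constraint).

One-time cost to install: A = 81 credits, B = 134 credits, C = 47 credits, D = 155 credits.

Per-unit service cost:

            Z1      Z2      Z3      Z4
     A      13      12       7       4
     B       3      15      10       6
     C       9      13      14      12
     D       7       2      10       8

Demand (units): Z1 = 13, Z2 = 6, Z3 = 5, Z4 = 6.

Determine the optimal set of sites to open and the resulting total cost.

Open B only; minimum total cost 349.

For any fixed open set, each sensor cluster goes to its cheapest open site; total = fixed + service.
{B}: Z1→B 3·13=39, Z2→B 15·6=90, Z3→B 10·5=50, Z4→B 6·6=36. Service 215; fixed 134; total 349.
{D}: service 201 + fixed 155 = 356
{A, C}: Z1→C 9·13=117, Z2→A 12·6=72, Z3→A 7·5=35, Z4→A 4·6=24. Service 248; fixed 128; total 376.
{A, B, C, D}: service 110 + fixed 417 = 527
(All 15 nonempty subsets were checked; B only is lowest.)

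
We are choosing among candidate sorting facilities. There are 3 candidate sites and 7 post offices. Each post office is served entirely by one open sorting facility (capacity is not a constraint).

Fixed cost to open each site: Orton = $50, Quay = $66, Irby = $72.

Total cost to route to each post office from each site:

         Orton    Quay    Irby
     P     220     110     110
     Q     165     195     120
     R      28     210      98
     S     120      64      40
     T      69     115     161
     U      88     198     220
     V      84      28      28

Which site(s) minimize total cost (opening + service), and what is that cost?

Open Orton and Irby; minimum total cost 605.

For any fixed open set, each post office goes to its cheapest open site; total = fixed + service.
{Orton, Irby}: P→Irby 110, Q→Irby 120, R→Orton 28, S→Irby 40, T→Orton 69, U→Orton 88, V→Irby 28. Service 483; fixed 122; total 605.
{Orton, Quay}: service 552 + fixed 116 = 668
{Orton, Quay, Irby}: service 483 + fixed 188 = 671
{Orton}: service 774 + fixed 50 = 824
No other subset beats 605.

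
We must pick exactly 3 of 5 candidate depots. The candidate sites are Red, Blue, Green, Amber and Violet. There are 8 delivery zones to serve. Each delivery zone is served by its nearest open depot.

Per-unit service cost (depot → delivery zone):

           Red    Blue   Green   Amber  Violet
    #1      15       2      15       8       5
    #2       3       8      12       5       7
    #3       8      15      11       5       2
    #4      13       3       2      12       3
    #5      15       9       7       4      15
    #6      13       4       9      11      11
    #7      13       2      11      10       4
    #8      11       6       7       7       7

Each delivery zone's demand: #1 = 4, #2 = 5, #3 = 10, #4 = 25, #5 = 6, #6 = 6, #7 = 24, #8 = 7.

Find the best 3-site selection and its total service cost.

Choose Blue, Amber and Violet; total service cost 266.

With exactly 3 open, each delivery zone uses its cheapest among the chosen.
{Blue, Amber, Violet}: #1→Blue 2·4=8, #2→Amber 5·5=25, #3→Violet 2·10=20, #4→Blue 3·25=75, #5→Amber 4·6=24, #6→Blue 4·6=24, #7→Blue 2·24=48, #8→Blue 6·7=42. Service cost 266.
{Blue, Green, Violet}: service cost 269
{Blue, Green, Amber}: service cost 271
Among all 10 size-3 choices, {Blue, Amber, Violet} is lowest.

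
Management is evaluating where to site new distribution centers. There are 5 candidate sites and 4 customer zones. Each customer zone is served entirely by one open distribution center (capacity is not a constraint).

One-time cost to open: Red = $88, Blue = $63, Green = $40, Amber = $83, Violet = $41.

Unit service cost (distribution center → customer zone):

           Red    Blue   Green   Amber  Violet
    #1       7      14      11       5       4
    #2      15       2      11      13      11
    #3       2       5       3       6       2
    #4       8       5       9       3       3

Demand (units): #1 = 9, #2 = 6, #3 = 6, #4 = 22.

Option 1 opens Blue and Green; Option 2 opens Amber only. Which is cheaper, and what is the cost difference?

Option 1: {Blue, Green}: #1→Green 11·9=99, #2→Blue 2·6=12, #3→Green 3·6=18, #4→Blue 5·22=110. Service 239; fixed 103; total 342.
Option 2: {Amber}: #1→Amber 5·9=45, #2→Amber 13·6=78, #3→Amber 6·6=36, #4→Amber 3·22=66. Service 225; fixed 83; total 308.
Difference: |342 − 308| = 34.

Option 2 is cheaper by 34.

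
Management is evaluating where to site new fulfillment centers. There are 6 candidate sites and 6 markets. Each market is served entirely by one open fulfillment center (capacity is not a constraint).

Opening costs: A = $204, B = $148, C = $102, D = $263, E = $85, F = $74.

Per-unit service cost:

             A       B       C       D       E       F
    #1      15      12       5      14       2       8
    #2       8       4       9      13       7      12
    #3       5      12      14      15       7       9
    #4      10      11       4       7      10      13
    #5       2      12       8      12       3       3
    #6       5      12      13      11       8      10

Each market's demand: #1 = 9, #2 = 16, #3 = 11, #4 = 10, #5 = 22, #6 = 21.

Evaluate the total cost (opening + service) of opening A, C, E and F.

Total cost: 839

Each market is assigned to its cheapest site among the open ones.
{A, C, E, F}: #1→E 2·9=18, #2→E 7·16=112, #3→A 5·11=55, #4→C 4·10=40, #5→A 2·22=44, #6→A 5·21=105. Service 374; fixed 465; total 839.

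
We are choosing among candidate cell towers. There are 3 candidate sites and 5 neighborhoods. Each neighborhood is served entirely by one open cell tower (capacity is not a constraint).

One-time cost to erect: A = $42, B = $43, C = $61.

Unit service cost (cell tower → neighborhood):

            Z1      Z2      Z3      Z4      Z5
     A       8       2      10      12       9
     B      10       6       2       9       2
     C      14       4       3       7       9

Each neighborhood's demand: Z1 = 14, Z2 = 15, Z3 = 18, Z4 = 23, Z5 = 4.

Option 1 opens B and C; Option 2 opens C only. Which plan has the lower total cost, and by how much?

Option 1 is cheaper by 59.

Option 1: {B, C}: Z1→B 10·14=140, Z2→C 4·15=60, Z3→B 2·18=36, Z4→C 7·23=161, Z5→B 2·4=8. Service 405; fixed 104; total 509.
Option 2: {C}: Z1→C 14·14=196, Z2→C 4·15=60, Z3→C 3·18=54, Z4→C 7·23=161, Z5→C 9·4=36. Service 507; fixed 61; total 568.
Difference: |509 − 568| = 59.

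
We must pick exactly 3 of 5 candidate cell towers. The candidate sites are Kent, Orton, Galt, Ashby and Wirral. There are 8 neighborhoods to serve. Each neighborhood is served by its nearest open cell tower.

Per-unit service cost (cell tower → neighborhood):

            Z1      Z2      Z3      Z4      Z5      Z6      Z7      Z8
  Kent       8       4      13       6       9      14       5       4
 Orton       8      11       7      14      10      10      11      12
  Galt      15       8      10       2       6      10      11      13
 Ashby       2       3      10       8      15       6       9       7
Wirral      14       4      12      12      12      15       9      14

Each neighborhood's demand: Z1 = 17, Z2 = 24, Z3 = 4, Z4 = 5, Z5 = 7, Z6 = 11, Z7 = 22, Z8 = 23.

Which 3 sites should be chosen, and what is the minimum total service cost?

Choose Kent, Galt and Ashby; total service cost 466.

With exactly 3 open, each neighborhood uses its cheapest among the chosen.
{Kent, Galt, Ashby}: Z1→Ashby 2·17=34, Z2→Ashby 3·24=72, Z3→Galt 10·4=40, Z4→Galt 2·5=10, Z5→Galt 6·7=42, Z6→Ashby 6·11=66, Z7→Kent 5·22=110, Z8→Kent 4·23=92. Service cost 466.
{Kent, Orton, Ashby}: service cost 495
{Kent, Ashby, Wirral}: service cost 507
Among all 10 size-3 choices, {Kent, Galt, Ashby} is lowest.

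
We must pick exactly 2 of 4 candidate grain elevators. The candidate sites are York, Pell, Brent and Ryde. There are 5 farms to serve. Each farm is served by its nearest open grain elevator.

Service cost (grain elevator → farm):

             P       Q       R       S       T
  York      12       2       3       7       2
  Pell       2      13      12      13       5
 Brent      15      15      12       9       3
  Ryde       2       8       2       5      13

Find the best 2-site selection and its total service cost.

Choose York and Ryde; total service cost 13.

With exactly 2 open, each farm uses its cheapest among the chosen.
{York, Ryde}: P→Ryde 2, Q→York 2, R→Ryde 2, S→Ryde 5, T→York 2. Service cost 13.
{York, Pell}: service cost 16
{Brent, Ryde}: service cost 20
Among all 6 size-2 choices, {York, Ryde} is lowest.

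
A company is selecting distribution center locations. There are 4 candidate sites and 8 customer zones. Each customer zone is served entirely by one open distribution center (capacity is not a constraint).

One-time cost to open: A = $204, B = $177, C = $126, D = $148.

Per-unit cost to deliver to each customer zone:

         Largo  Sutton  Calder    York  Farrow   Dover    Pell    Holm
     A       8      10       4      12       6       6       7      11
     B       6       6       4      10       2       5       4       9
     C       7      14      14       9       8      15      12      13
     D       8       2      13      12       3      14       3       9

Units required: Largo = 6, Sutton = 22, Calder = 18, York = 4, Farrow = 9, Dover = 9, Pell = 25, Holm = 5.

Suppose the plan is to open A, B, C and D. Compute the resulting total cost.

Total cost: 1026

Each customer zone is assigned to its cheapest site among the open ones.
{A, B, C, D}: Largo→B 6·6=36, Sutton→D 2·22=44, Calder→A 4·18=72, York→C 9·4=36, Farrow→B 2·9=18, Dover→B 5·9=45, Pell→D 3·25=75, Holm→B 9·5=45. Service 371; fixed 655; total 1026.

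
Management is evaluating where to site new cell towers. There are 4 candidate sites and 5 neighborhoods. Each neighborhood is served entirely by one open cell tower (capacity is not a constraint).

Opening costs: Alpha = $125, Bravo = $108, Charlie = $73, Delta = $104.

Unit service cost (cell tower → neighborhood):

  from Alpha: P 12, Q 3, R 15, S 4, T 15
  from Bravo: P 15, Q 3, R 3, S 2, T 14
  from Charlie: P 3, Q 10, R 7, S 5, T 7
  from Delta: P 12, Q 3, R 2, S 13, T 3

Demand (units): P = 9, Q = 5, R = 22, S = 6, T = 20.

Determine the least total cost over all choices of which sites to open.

For any fixed open set, each neighborhood goes to its cheapest open site; total = fixed + service.
{Charlie, Delta}: P→Charlie 3·9=27, Q→Delta 3·5=15, R→Delta 2·22=44, S→Charlie 5·6=30, T→Delta 3·20=60. Service 176; fixed 177; total 353.
{Delta}: service 305 + fixed 104 = 409
{Bravo, Charlie}: P→Charlie 3·9=27, Q→Bravo 3·5=15, R→Bravo 3·22=66, S→Bravo 2·6=12, T→Charlie 7·20=140. Service 260; fixed 181; total 441.
{Alpha, Bravo, Charlie, Delta}: service 158 + fixed 410 = 568
(All 15 nonempty subsets were checked; Charlie and Delta is lowest.)

Minimum total cost: 353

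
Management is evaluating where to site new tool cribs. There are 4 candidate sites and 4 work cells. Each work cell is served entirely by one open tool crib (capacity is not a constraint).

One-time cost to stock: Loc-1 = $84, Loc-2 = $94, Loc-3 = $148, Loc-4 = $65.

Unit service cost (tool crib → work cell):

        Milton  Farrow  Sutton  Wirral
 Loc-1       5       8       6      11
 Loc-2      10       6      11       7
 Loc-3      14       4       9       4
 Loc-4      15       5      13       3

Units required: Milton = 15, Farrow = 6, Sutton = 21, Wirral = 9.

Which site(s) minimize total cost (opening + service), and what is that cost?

For any fixed open set, each work cell goes to its cheapest open site; total = fixed + service.
{Loc-1, Loc-4}: Milton→Loc-1 5·15=75, Farrow→Loc-4 5·6=30, Sutton→Loc-1 6·21=126, Wirral→Loc-4 3·9=27. Service 258; fixed 149; total 407.
{Loc-1}: service 348 + fixed 84 = 432
{Loc-1, Loc-2}: service 300 + fixed 178 = 478
{Loc-1, Loc-2, Loc-3, Loc-4}: Milton→Loc-1 5·15=75, Farrow→Loc-3 4·6=24, Sutton→Loc-1 6·21=126, Wirral→Loc-4 3·9=27. Service 252; fixed 391; total 643.
No other subset beats 407.

Open Loc-1 and Loc-4; minimum total cost 407.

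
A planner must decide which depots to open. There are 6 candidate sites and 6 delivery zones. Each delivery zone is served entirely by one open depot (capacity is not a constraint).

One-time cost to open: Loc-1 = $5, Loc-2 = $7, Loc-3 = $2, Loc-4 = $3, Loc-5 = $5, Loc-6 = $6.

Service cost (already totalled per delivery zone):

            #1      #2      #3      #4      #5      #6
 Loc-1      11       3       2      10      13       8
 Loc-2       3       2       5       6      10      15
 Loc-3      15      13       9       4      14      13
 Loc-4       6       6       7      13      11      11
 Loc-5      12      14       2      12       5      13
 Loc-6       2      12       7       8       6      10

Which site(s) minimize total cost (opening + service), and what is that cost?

Open Loc-1, Loc-3 and Loc-6; minimum total cost 38.

For any fixed open set, each delivery zone goes to its cheapest open site; total = fixed + service.
{Loc-1, Loc-3, Loc-6}: #1→Loc-6 2, #2→Loc-1 3, #3→Loc-1 2, #4→Loc-3 4, #5→Loc-6 6, #6→Loc-1 8. Service 25; fixed 13; total 38.
{Loc-1, Loc-6}: service 29 + fixed 11 = 40
{Loc-1, Loc-3, Loc-4, Loc-6}: service 25 + fixed 16 = 41
{Loc-1, Loc-2, Loc-3, Loc-4, Loc-5, Loc-6}: #1→Loc-6 2, #2→Loc-2 2, #3→Loc-1 2, #4→Loc-3 4, #5→Loc-5 5, #6→Loc-1 8. Service 23; fixed 28; total 51.
No other subset beats 38.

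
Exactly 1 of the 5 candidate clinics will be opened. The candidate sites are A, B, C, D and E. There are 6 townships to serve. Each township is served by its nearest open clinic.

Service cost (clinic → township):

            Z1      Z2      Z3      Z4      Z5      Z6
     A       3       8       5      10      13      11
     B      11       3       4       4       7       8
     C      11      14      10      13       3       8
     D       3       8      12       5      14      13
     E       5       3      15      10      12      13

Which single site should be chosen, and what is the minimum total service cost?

Choose B only; total service cost 37.

With exactly 1 open, each township uses its cheapest among the chosen.
{B}: Z1→B 11, Z2→B 3, Z3→B 4, Z4→B 4, Z5→B 7, Z6→B 8. Service cost 37.
{A}: service cost 50
{D}: service cost 55
Among all 5 size-1 choices, {B} is lowest.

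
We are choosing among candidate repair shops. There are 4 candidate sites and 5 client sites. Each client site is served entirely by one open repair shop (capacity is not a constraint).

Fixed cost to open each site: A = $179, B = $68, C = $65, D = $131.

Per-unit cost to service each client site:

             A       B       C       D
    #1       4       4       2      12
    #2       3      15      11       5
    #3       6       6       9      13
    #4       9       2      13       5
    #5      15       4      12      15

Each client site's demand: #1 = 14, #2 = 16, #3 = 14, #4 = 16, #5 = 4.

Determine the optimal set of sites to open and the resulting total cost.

For any fixed open set, each client site goes to its cheapest open site; total = fixed + service.
{B, D}: #1→B 4·14=56, #2→D 5·16=80, #3→B 6·14=84, #4→B 2·16=32, #5→B 4·4=16. Service 268; fixed 199; total 467.
{B, C}: service 336 + fixed 133 = 469
{A, B}: #1→A 4·14=56, #2→A 3·16=48, #3→A 6·14=84, #4→B 2·16=32, #5→B 4·4=16. Service 236; fixed 247; total 483.
{A, B, C, D}: service 208 + fixed 443 = 651
No other subset beats 467.

Open B and D; minimum total cost 467.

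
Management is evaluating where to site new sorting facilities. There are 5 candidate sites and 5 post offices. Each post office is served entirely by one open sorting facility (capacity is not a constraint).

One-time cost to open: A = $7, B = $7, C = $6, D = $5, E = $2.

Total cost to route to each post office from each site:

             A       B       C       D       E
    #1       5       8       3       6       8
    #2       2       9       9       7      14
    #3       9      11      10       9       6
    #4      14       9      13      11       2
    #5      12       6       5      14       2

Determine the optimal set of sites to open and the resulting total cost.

Open A and E; minimum total cost 26.

For any fixed open set, each post office goes to its cheapest open site; total = fixed + service.
{A, E}: #1→A 5, #2→A 2, #3→E 6, #4→E 2, #5→E 2. Service 17; fixed 9; total 26.
{A, C, E}: #1→C 3, #2→A 2, #3→E 6, #4→E 2, #5→E 2. Service 15; fixed 15; total 30.
{C, E}: service 22 + fixed 8 = 30
{A, B, C, D, E}: service 15 + fixed 27 = 42
No other subset beats 26.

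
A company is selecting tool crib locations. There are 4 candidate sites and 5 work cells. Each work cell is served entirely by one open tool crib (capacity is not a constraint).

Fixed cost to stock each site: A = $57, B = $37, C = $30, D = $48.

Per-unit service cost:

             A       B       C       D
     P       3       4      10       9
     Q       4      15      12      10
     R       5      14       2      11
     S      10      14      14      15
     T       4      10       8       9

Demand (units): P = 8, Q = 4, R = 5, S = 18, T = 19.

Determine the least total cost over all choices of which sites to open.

Minimum total cost: 378

For any fixed open set, each work cell goes to its cheapest open site; total = fixed + service.
{A}: P→A 3·8=24, Q→A 4·4=16, R→A 5·5=25, S→A 10·18=180, T→A 4·19=76. Service 321; fixed 57; total 378.
{A, C}: P→A 3·8=24, Q→A 4·4=16, R→C 2·5=10, S→A 10·18=180, T→A 4·19=76. Service 306; fixed 87; total 393.
{A, B}: P→A 3·8=24, Q→A 4·4=16, R→A 5·5=25, S→A 10·18=180, T→A 4·19=76. Service 321; fixed 94; total 415.
{A, B, C, D}: P→A 3·8=24, Q→A 4·4=16, R→C 2·5=10, S→A 10·18=180, T→A 4·19=76. Service 306; fixed 172; total 478.
No other subset beats 378.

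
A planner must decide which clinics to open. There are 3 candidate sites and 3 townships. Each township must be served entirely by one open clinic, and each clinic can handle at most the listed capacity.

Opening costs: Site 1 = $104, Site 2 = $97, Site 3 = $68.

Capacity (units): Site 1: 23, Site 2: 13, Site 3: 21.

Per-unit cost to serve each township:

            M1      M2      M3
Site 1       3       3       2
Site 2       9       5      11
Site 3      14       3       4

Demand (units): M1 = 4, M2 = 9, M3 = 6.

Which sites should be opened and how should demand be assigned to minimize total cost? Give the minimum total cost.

Minimum total cost: 155

Open {Site 1}: M1→Site 1 3·4=12, M2→Site 1 3·9=27, M3→Site 1 2·6=12.
Loads: Site 1 carries 19/23. Service 51; fixed 104; total 155.
Next best feasible plan costs 175.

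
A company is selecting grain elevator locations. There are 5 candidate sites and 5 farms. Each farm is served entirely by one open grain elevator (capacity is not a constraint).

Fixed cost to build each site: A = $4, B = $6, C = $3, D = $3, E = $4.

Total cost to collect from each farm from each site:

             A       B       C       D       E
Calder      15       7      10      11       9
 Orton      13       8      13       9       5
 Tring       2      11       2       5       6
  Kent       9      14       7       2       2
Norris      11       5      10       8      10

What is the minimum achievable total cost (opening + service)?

For any fixed open set, each farm goes to its cheapest open site; total = fixed + service.
{B, C, E}: Calder→B 7, Orton→E 5, Tring→C 2, Kent→E 2, Norris→B 5. Service 21; fixed 13; total 34.
{A, B, E}: Calder→B 7, Orton→E 5, Tring→A 2, Kent→E 2, Norris→B 5. Service 21; fixed 14; total 35.
{B, E}: service 25 + fixed 10 = 35
{A, B, C, D, E}: Calder→B 7, Orton→E 5, Tring→A 2, Kent→D 2, Norris→B 5. Service 21; fixed 20; total 41.
No other subset beats 34.

Minimum total cost: 34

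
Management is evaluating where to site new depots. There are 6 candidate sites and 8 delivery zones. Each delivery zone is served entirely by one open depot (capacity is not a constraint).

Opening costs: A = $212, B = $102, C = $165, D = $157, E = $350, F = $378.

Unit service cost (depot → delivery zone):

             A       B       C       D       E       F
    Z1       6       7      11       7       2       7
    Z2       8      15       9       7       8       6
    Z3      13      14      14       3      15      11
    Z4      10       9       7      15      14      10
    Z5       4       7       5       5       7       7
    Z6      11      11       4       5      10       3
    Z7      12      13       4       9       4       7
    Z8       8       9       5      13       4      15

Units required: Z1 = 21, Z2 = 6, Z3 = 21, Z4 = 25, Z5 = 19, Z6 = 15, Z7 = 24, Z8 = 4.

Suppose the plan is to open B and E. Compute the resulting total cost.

Each delivery zone is assigned to its cheapest site among the open ones.
{B, E}: Z1→E 2·21=42, Z2→E 8·6=48, Z3→B 14·21=294, Z4→B 9·25=225, Z5→B 7·19=133, Z6→E 10·15=150, Z7→E 4·24=96, Z8→E 4·4=16. Service 1004; fixed 452; total 1456.

Total cost: 1456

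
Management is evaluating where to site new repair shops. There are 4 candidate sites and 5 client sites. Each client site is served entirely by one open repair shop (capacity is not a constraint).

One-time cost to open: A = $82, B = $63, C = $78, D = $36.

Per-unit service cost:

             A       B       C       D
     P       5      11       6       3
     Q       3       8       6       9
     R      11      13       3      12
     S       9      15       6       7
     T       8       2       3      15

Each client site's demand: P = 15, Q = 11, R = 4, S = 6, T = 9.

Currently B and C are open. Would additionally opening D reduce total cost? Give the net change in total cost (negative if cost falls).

Current service cost with {B, C}: 222.
Adding D: each client site re-picks its cheapest; new service cost 177, saving 45.
Extra fixed cost: 36. Net change = 36 − 45 = -9.
(Totals: 363 → 354.)

Yes — net change −9 (cost falls by 9).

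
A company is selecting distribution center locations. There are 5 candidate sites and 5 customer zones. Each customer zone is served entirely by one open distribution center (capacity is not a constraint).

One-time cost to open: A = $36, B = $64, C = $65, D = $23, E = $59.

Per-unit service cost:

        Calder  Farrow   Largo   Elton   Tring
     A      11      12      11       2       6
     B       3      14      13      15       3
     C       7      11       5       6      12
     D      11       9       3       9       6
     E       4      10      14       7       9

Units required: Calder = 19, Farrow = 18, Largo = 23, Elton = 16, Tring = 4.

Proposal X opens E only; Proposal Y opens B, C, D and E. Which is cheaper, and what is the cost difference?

Proposal Y is cheaper by 178.

Proposal X: {E}: Calder→E 4·19=76, Farrow→E 10·18=180, Largo→E 14·23=322, Elton→E 7·16=112, Tring→E 9·4=36. Service 726; fixed 59; total 785.
Proposal Y: {B, C, D, E}: Calder→B 3·19=57, Farrow→D 9·18=162, Largo→D 3·23=69, Elton→C 6·16=96, Tring→B 3·4=12. Service 396; fixed 211; total 607.
Difference: |785 − 607| = 178.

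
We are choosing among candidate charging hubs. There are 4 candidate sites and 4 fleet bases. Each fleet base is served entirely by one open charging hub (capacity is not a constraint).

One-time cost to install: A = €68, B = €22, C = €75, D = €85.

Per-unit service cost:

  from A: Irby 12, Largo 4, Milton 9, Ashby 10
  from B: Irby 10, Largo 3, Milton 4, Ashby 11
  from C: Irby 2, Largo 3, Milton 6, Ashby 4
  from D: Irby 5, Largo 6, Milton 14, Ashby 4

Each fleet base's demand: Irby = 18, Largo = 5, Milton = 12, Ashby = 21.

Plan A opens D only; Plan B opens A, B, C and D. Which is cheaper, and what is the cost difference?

Plan A: {D}: Irby→D 5·18=90, Largo→D 6·5=30, Milton→D 14·12=168, Ashby→D 4·21=84. Service 372; fixed 85; total 457.
Plan B: {A, B, C, D}: Irby→C 2·18=36, Largo→B 3·5=15, Milton→B 4·12=48, Ashby→C 4·21=84. Service 183; fixed 250; total 433.
Difference: |457 − 433| = 24.

Plan B is cheaper by 24.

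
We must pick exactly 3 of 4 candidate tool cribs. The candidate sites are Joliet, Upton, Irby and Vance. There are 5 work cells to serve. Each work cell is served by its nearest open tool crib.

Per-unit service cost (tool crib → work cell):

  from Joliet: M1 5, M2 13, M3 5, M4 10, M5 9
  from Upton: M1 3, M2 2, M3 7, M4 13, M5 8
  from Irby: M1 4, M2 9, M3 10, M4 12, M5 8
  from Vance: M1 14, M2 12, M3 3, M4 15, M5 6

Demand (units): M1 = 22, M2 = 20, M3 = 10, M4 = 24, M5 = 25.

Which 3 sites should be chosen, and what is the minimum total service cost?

Choose Joliet, Upton and Vance; total service cost 526.

With exactly 3 open, each work cell uses its cheapest among the chosen.
{Joliet, Upton, Vance}: M1→Upton 3·22=66, M2→Upton 2·20=40, M3→Vance 3·10=30, M4→Joliet 10·24=240, M5→Vance 6·25=150. Service cost 526.
{Upton, Irby, Vance}: service cost 574
{Joliet, Upton, Irby}: service cost 596
Among all 4 size-3 choices, {Joliet, Upton, Vance} is lowest.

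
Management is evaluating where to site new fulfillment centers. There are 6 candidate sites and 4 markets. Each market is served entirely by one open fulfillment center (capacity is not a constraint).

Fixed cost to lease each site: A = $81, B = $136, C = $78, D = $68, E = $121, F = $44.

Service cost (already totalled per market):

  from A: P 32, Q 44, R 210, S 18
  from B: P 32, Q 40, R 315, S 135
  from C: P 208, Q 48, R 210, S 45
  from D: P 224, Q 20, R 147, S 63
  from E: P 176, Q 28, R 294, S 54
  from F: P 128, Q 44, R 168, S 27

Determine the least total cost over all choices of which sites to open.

For any fixed open set, each market goes to its cheapest open site; total = fixed + service.
{A, D}: P→A 32, Q→D 20, R→D 147, S→A 18. Service 217; fixed 149; total 366.
{A}: P→A 32, Q→A 44, R→A 210, S→A 18. Service 304; fixed 81; total 385.
{A, F}: service 262 + fixed 125 = 387
{A, B, C, D, E, F}: P→A 32, Q→D 20, R→D 147, S→A 18. Service 217; fixed 528; total 745.
No other subset beats 366.

Minimum total cost: 366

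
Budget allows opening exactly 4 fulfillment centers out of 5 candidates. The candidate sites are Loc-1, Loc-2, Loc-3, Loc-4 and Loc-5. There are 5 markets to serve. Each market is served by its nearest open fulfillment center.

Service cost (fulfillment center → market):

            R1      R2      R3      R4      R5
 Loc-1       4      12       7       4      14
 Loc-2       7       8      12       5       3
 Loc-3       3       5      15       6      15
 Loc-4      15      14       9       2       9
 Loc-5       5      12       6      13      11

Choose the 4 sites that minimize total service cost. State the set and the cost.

With exactly 4 open, each market uses its cheapest among the chosen.
{Loc-2, Loc-3, Loc-4, Loc-5}: R1→Loc-3 3, R2→Loc-3 5, R3→Loc-5 6, R4→Loc-4 2, R5→Loc-2 3. Service cost 19.
{Loc-1, Loc-2, Loc-3, Loc-4}: service cost 20
{Loc-1, Loc-2, Loc-3, Loc-5}: service cost 21
Among all 5 size-4 choices, {Loc-2, Loc-3, Loc-4, Loc-5} is lowest.

Choose Loc-2, Loc-3, Loc-4 and Loc-5; total service cost 19.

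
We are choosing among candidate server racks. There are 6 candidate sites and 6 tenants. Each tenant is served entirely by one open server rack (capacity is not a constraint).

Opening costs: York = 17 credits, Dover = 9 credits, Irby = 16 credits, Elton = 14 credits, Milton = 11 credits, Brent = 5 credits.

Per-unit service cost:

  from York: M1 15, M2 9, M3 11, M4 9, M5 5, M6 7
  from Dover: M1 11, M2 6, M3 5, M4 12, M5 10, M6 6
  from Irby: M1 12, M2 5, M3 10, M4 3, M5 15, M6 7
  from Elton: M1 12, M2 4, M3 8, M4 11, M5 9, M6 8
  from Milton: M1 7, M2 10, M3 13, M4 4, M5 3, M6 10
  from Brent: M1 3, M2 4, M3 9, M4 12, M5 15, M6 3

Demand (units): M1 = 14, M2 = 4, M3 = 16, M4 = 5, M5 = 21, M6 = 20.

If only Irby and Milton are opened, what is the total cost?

Each tenant is assigned to its cheapest site among the open ones.
{Irby, Milton}: M1→Milton 7·14=98, M2→Irby 5·4=20, M3→Irby 10·16=160, M4→Irby 3·5=15, M5→Milton 3·21=63, M6→Irby 7·20=140. Service 496; fixed 27; total 523.

Total cost: 523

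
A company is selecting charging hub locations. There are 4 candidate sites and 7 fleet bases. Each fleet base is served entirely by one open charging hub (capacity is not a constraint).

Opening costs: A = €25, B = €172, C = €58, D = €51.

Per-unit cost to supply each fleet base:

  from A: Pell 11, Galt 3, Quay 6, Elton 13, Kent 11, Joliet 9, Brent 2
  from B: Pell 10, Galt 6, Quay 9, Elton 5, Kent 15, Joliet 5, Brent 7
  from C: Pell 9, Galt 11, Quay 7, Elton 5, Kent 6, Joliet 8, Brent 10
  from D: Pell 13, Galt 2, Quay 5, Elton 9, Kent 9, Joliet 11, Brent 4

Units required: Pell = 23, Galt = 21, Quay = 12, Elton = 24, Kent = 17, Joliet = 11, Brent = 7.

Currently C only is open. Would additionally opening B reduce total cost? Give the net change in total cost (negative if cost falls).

Current service cost with {C}: 902.
Adding B: each fleet base re-picks its cheapest; new service cost 743, saving 159.
Extra fixed cost: 172. Net change = 172 − 159 = 13.
(Totals: 960 → 973.)

No — net change +13 (cost rises by 13).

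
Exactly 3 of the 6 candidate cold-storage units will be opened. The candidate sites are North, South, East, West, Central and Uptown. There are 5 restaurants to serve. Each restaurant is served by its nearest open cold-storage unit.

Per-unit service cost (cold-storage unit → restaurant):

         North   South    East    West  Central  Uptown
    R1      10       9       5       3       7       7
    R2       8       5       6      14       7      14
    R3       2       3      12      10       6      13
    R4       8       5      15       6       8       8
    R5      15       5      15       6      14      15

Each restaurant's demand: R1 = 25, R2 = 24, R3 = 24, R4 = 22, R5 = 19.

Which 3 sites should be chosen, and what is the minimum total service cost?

With exactly 3 open, each restaurant uses its cheapest among the chosen.
{North, South, West}: R1→West 3·25=75, R2→South 5·24=120, R3→North 2·24=48, R4→South 5·22=110, R5→South 5·19=95. Service cost 448.
{South, East, West}: service cost 472
{South, West, Central}: service cost 472
Among all 20 size-3 choices, {North, South, West} is lowest.

Choose North, South and West; total service cost 448.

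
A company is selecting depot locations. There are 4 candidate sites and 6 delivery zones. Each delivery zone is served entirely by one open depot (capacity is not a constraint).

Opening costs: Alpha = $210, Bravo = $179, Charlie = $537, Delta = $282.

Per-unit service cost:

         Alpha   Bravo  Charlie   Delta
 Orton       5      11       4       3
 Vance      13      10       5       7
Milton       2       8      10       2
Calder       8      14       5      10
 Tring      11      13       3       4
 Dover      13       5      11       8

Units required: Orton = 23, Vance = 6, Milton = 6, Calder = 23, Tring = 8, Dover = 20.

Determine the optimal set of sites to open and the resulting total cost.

For any fixed open set, each delivery zone goes to its cheapest open site; total = fixed + service.
{Delta}: Orton→Delta 3·23=69, Vance→Delta 7·6=42, Milton→Delta 2·6=12, Calder→Delta 10·23=230, Tring→Delta 4·8=32, Dover→Delta 8·20=160. Service 545; fixed 282; total 827.
{Bravo, Delta}: service 485 + fixed 461 = 946
{Alpha}: service 737 + fixed 210 = 947
{Alpha, Bravo, Charlie, Delta}: Orton→Delta 3·23=69, Vance→Charlie 5·6=30, Milton→Alpha 2·6=12, Calder→Charlie 5·23=115, Tring→Charlie 3·8=24, Dover→Bravo 5·20=100. Service 350; fixed 1208; total 1558.
No other subset beats 827.

Open Delta only; minimum total cost 827.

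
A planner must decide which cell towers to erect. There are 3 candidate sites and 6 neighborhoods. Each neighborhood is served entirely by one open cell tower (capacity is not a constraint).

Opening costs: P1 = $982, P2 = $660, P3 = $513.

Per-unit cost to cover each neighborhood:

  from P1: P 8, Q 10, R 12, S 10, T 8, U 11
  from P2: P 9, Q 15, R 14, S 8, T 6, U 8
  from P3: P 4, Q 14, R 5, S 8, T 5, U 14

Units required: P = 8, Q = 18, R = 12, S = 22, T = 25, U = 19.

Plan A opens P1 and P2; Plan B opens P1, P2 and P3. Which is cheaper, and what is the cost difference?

Plan A: {P1, P2}: P→P1 8·8=64, Q→P1 10·18=180, R→P1 12·12=144, S→P2 8·22=176, T→P2 6·25=150, U→P2 8·19=152. Service 866; fixed 1642; total 2508.
Plan B: {P1, P2, P3}: P→P3 4·8=32, Q→P1 10·18=180, R→P3 5·12=60, S→P2 8·22=176, T→P3 5·25=125, U→P2 8·19=152. Service 725; fixed 2155; total 2880.
Difference: |2508 − 2880| = 372.

Plan A is cheaper by 372.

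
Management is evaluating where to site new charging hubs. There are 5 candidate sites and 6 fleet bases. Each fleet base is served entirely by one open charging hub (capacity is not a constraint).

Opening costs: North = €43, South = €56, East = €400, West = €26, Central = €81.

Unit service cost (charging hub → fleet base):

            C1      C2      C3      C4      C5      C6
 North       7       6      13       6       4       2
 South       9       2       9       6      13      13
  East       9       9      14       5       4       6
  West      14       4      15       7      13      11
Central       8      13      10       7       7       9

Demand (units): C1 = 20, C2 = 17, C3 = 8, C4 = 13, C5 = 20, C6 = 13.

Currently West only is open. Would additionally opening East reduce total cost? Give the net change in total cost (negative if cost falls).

No — net change +21 (cost rises by 21).

Current service cost with {West}: 962.
Adding East: each fleet base re-picks its cheapest; new service cost 583, saving 379.
Extra fixed cost: 400. Net change = 400 − 379 = 21.
(Totals: 988 → 1009.)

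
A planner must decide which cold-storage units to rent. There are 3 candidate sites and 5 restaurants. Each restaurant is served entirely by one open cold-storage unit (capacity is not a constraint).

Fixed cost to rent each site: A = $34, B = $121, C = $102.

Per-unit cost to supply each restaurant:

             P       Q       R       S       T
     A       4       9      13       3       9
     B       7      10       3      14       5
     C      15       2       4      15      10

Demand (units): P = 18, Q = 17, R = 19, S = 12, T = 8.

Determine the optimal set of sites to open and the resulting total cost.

Open A and C; minimum total cost 426.

For any fixed open set, each restaurant goes to its cheapest open site; total = fixed + service.
{A, C}: P→A 4·18=72, Q→C 2·17=34, R→C 4·19=76, S→A 3·12=36, T→A 9·8=72. Service 290; fixed 136; total 426.
{A, B, C}: service 239 + fixed 257 = 496
{A, B}: service 358 + fixed 155 = 513
{A}: service 580 + fixed 34 = 614
No other subset beats 426.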